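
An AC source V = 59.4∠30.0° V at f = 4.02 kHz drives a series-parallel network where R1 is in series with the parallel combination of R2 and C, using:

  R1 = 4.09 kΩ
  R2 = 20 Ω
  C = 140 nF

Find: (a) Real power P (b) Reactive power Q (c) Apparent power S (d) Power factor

Step 1 — Angular frequency: ω = 2π·f = 2π·4020 = 2.526e+04 rad/s.
Step 2 — Component impedances:
  R1: Z = R = 4090 Ω
  R2: Z = R = 20 Ω
  C: Z = 1/(jωC) = -j/(ω·C) = 0 - j282.8 Ω
Step 3 — Parallel branch: R2 || C = 1/(1/R2 + 1/C) = 19.9 - j1.407 Ω.
Step 4 — Series with R1: Z_total = R1 + (R2 || C) = 4110 - j1.407 Ω = 4110∠-0.0° Ω.
Step 5 — Source phasor: V = 59.4∠30.0° V = 51.44 + j29.7 V.
Step 6 — Current: I = V / Z = 0.01251 + j0.007231 A = 0.01445∠30.0° A.
Step 7 — Complex power: S = V·I* = 0.8585 - j0.000294 VA.
Step 8 — Real power: P = Re(S) = 0.8585 W.
Step 9 — Reactive power: Q = Im(S) = -0.000294 VAR.
Step 10 — Apparent power: |S| = 0.8585 VA.
Step 11 — Power factor: PF = P/|S| = 1 (leading).

(a) P = 0.8585 W  (b) Q = -0.000294 VAR  (c) S = 0.8585 VA  (d) PF = 1 (leading)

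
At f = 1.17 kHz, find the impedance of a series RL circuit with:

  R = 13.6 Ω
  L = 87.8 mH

Step 1 — Angular frequency: ω = 2π·f = 2π·1170 = 7351 rad/s.
Step 2 — Component impedances:
  R: Z = R = 13.6 Ω
  L: Z = jωL = j·7351·0.0878 = 0 + j645.4 Ω
Step 3 — Series combination: Z_total = R + L = 13.6 + j645.4 Ω = 645.6∠88.8° Ω.

Z = 13.6 + j645.4 Ω = 645.6∠88.8° Ω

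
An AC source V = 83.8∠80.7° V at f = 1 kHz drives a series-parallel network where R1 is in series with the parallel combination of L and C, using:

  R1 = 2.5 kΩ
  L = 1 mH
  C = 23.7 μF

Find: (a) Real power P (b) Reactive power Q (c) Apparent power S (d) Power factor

Step 1 — Angular frequency: ω = 2π·f = 2π·1000 = 6283 rad/s.
Step 2 — Component impedances:
  R1: Z = R = 2500 Ω
  L: Z = jωL = j·6283·0.001 = 0 + j6.283 Ω
  C: Z = 1/(jωC) = -j/(ω·C) = 0 - j6.715 Ω
Step 3 — Parallel branch: L || C = 1/(1/L + 1/C) = 0 + j97.62 Ω.
Step 4 — Series with R1: Z_total = R1 + (L || C) = 2500 + j97.62 Ω = 2502∠2.2° Ω.
Step 5 — Source phasor: V = 83.8∠80.7° V = 13.54 + j82.7 V.
Step 6 — Current: I = V / Z = 0.006698 + j0.03282 A = 0.03349∠78.5° A.
Step 7 — Complex power: S = V·I* = 2.805 + j0.1095 VA.
Step 8 — Real power: P = Re(S) = 2.805 W.
Step 9 — Reactive power: Q = Im(S) = 0.1095 VAR.
Step 10 — Apparent power: |S| = 2.807 VA.
Step 11 — Power factor: PF = P/|S| = 0.9992 (lagging).

(a) P = 2.805 W  (b) Q = 0.1095 VAR  (c) S = 2.807 VA  (d) PF = 0.9992 (lagging)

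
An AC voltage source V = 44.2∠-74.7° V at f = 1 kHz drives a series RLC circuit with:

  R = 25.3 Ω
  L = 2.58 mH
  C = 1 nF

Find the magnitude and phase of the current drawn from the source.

Step 1 — Angular frequency: ω = 2π·f = 2π·1000 = 6283 rad/s.
Step 2 — Component impedances:
  R: Z = R = 25.3 Ω
  L: Z = jωL = j·6283·0.00258 = 0 + j16.21 Ω
  C: Z = 1/(jωC) = -j/(ω·C) = 0 - j1.592e+05 Ω
Step 3 — Series combination: Z_total = R + L + C = 25.3 - j1.591e+05 Ω = 1.591e+05∠-90.0° Ω.
Step 4 — Source phasor: V = 44.2∠-74.7° V = 11.66 - j42.63 V.
Step 5 — Ohm's law: I = V / Z_total = (11.66 - j42.63) / (25.3 - j1.591e+05) = 0.0002679 + j7.325e-05 A.
Step 6 — Convert to polar: |I| = 0.0002777 A, ∠I = 15.3°.

I = 0.0002777∠15.3° A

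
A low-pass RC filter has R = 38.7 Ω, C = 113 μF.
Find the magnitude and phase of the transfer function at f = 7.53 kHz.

Step 1 — Angular frequency: ω = 2π·7530 = 4.731e+04 rad/s.
Step 2 — Transfer function: H(jω) = 1/(1 + jωRC).
Step 3 — Denominator: 1 + jωRC = 1 + j·4.731e+04·38.7·0.000113 = 1 + j206.9.
Step 4 — H = 2.336e-05 - j0.004833.
Step 5 — Magnitude: |H| = 0.004833 (-46.3 dB); phase: φ = -89.7°.

|H| = 0.004833 (-46.3 dB), φ = -89.7°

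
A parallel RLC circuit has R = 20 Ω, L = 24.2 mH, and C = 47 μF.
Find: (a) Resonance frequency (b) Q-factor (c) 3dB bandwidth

Step 1 — Resonance: ω₀ = 1/√(LC) = 1/√(0.0242·4.7e-05) = 937.7 rad/s.
Step 2 — f₀ = ω₀/(2π) = 149.2 Hz.
Step 3 — Parallel Q: Q = R/(ω₀L) = 20/(937.7·0.0242) = 0.8814.
Step 4 — Bandwidth: Δω = ω₀/Q = 1064 rad/s; BW = Δω/(2π) = 169.3 Hz.

(a) f₀ = 149.2 Hz  (b) Q = 0.8814  (c) BW = 169.3 Hz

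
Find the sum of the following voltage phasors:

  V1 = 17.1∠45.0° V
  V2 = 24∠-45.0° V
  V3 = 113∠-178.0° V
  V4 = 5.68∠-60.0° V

Step 1 — Convert each phasor to rectangular form:
  V1 = 17.1·(cos(45.0°) + j·sin(45.0°)) = 12.09 + j12.09 V
  V2 = 24·(cos(-45.0°) + j·sin(-45.0°)) = 16.97 - j16.97 V
  V3 = 113·(cos(-178.0°) + j·sin(-178.0°)) = -112.9 - j3.944 V
  V4 = 5.68·(cos(-60.0°) + j·sin(-60.0°)) = 2.84 - j4.919 V
Step 2 — Sum components: V_total = -81.03 - j13.74 V.
Step 3 — Convert to polar: |V_total| = 82.19 V, ∠V_total = -170.4°.

V_total = 82.19∠-170.4° V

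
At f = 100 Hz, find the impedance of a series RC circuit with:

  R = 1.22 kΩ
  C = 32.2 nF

Step 1 — Angular frequency: ω = 2π·f = 2π·100 = 628.3 rad/s.
Step 2 — Component impedances:
  R: Z = R = 1220 Ω
  C: Z = 1/(jωC) = -j/(ω·C) = 0 - j4.943e+04 Ω
Step 3 — Series combination: Z_total = R + C = 1220 - j4.943e+04 Ω = 4.944e+04∠-88.6° Ω.

Z = 1220 - j4.943e+04 Ω = 4.944e+04∠-88.6° Ω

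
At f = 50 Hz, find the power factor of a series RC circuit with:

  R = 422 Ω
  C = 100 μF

Step 1 — Angular frequency: ω = 2π·f = 2π·50 = 314.2 rad/s.
Step 2 — Component impedances:
  R: Z = R = 422 Ω
  C: Z = 1/(jωC) = -j/(ω·C) = 0 - j31.83 Ω
Step 3 — Series combination: Z_total = R + C = 422 - j31.83 Ω = 423.2∠-4.3° Ω.
Step 4 — Power factor: PF = cos(φ) = Re(Z)/|Z| = 422/423.2 = 0.9972.
Step 5 — Type: Im(Z) = -31.83 ⇒ leading (phase φ = -4.3°).

PF = 0.9972 (leading, φ = -4.3°)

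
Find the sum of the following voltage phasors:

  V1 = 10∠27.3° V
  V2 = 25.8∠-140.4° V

Step 1 — Convert each phasor to rectangular form:
  V1 = 10·(cos(27.3°) + j·sin(27.3°)) = 8.886 + j4.586 V
  V2 = 25.8·(cos(-140.4°) + j·sin(-140.4°)) = -19.88 - j16.45 V
Step 2 — Sum components: V_total = -10.99 - j11.86 V.
Step 3 — Convert to polar: |V_total| = 16.17 V, ∠V_total = -132.8°.

V_total = 16.17∠-132.8° V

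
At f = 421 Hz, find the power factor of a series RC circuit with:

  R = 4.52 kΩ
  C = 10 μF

Step 1 — Angular frequency: ω = 2π·f = 2π·421 = 2645 rad/s.
Step 2 — Component impedances:
  R: Z = R = 4520 Ω
  C: Z = 1/(jωC) = -j/(ω·C) = 0 - j37.8 Ω
Step 3 — Series combination: Z_total = R + C = 4520 - j37.8 Ω = 4520∠-0.5° Ω.
Step 4 — Power factor: PF = cos(φ) = Re(Z)/|Z| = 4520/4520 = 1.
Step 5 — Type: Im(Z) = -37.8 ⇒ leading (phase φ = -0.5°).

PF = 1 (leading, φ = -0.5°)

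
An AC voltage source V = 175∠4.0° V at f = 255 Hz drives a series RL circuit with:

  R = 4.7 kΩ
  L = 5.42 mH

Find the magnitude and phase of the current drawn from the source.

Step 1 — Angular frequency: ω = 2π·f = 2π·255 = 1602 rad/s.
Step 2 — Component impedances:
  R: Z = R = 4700 Ω
  L: Z = jωL = j·1602·0.00542 = 0 + j8.684 Ω
Step 3 — Series combination: Z_total = R + L = 4700 + j8.684 Ω = 4700∠0.1° Ω.
Step 4 — Source phasor: V = 175∠4.0° V = 174.6 + j12.21 V.
Step 5 — Ohm's law: I = V / Z_total = (174.6 + j12.21) / (4700 + j8.684) = 0.03715 + j0.002529 A.
Step 6 — Convert to polar: |I| = 0.03723 A, ∠I = 3.9°.

I = 0.03723∠3.9° A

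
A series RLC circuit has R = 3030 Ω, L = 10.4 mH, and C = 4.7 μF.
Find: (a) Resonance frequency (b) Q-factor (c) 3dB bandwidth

Step 1 — Resonance condition Im(Z)=0 gives ω₀ = 1/√(LC).
Step 2 — ω₀ = 1/√(0.0104·4.7e-06) = 4523 rad/s.
Step 3 — f₀ = ω₀/(2π) = 719.9 Hz.
Step 4 — Series Q: Q = ω₀L/R = 4523·0.0104/3030 = 0.01552.
Step 5 — 3dB bandwidth: Δω = ω₀/Q = 2.913e+05 rad/s; BW = Δω/(2π) = 4.637e+04 Hz.

(a) f₀ = 719.9 Hz  (b) Q = 0.01552  (c) BW = 4.637e+04 Hz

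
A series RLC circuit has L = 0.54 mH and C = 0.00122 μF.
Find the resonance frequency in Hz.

Step 1 — Resonance condition Im(Z)=0 gives ω₀ = 1/√(LC).
Step 2 — ω₀ = 1/√(0.00054·1.22e-09) = 1.232e+06 rad/s.
Step 3 — f₀ = ω₀/(2π) = 1.961e+05 Hz.

f₀ = 1.961e+05 Hz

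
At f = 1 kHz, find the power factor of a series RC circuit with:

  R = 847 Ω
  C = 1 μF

Step 1 — Angular frequency: ω = 2π·f = 2π·1000 = 6283 rad/s.
Step 2 — Component impedances:
  R: Z = R = 847 Ω
  C: Z = 1/(jωC) = -j/(ω·C) = 0 - j159.2 Ω
Step 3 — Series combination: Z_total = R + C = 847 - j159.2 Ω = 861.8∠-10.6° Ω.
Step 4 — Power factor: PF = cos(φ) = Re(Z)/|Z| = 847/861.8 = 0.9828.
Step 5 — Type: Im(Z) = -159.2 ⇒ leading (phase φ = -10.6°).

PF = 0.9828 (leading, φ = -10.6°)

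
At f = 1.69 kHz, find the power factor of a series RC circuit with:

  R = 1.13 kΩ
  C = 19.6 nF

Step 1 — Angular frequency: ω = 2π·f = 2π·1690 = 1.062e+04 rad/s.
Step 2 — Component impedances:
  R: Z = R = 1130 Ω
  C: Z = 1/(jωC) = -j/(ω·C) = 0 - j4805 Ω
Step 3 — Series combination: Z_total = R + C = 1130 - j4805 Ω = 4936∠-76.8° Ω.
Step 4 — Power factor: PF = cos(φ) = Re(Z)/|Z| = 1130/4936 = 0.2289.
Step 5 — Type: Im(Z) = -4805 ⇒ leading (phase φ = -76.8°).

PF = 0.2289 (leading, φ = -76.8°)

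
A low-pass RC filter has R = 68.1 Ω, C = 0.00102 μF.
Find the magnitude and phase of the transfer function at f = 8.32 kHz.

Step 1 — Angular frequency: ω = 2π·8320 = 5.228e+04 rad/s.
Step 2 — Transfer function: H(jω) = 1/(1 + jωRC).
Step 3 — Denominator: 1 + jωRC = 1 + j·5.228e+04·68.1·1.02e-09 = 1 + j0.003631.
Step 4 — H = 1 - j0.003631.
Step 5 — Magnitude: |H| = 1 (-0.0 dB); phase: φ = -0.2°.

|H| = 1 (-0.0 dB), φ = -0.2°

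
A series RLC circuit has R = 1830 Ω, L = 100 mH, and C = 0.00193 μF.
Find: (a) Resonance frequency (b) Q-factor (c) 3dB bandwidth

Step 1 — Resonance condition Im(Z)=0 gives ω₀ = 1/√(LC).
Step 2 — ω₀ = 1/√(0.1·1.93e-09) = 7.198e+04 rad/s.
Step 3 — f₀ = ω₀/(2π) = 1.146e+04 Hz.
Step 4 — Series Q: Q = ω₀L/R = 7.198e+04·0.1/1830 = 3.933.
Step 5 — 3dB bandwidth: Δω = ω₀/Q = 1.83e+04 rad/s; BW = Δω/(2π) = 2913 Hz.

(a) f₀ = 1.146e+04 Hz  (b) Q = 3.933  (c) BW = 2913 Hz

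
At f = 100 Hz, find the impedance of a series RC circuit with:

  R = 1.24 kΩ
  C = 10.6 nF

Step 1 — Angular frequency: ω = 2π·f = 2π·100 = 628.3 rad/s.
Step 2 — Component impedances:
  R: Z = R = 1240 Ω
  C: Z = 1/(jωC) = -j/(ω·C) = 0 - j1.501e+05 Ω
Step 3 — Series combination: Z_total = R + C = 1240 - j1.501e+05 Ω = 1.502e+05∠-89.5° Ω.

Z = 1240 - j1.501e+05 Ω = 1.502e+05∠-89.5° Ω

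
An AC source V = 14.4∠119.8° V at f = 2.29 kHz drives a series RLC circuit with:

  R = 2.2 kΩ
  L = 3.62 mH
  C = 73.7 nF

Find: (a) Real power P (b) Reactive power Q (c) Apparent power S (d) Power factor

Step 1 — Angular frequency: ω = 2π·f = 2π·2290 = 1.439e+04 rad/s.
Step 2 — Component impedances:
  R: Z = R = 2200 Ω
  L: Z = jωL = j·1.439e+04·0.00362 = 0 + j52.09 Ω
  C: Z = 1/(jωC) = -j/(ω·C) = 0 - j943 Ω
Step 3 — Series combination: Z_total = R + L + C = 2200 - j890.9 Ω = 2374∠-22.0° Ω.
Step 4 — Source phasor: V = 14.4∠119.8° V = -7.156 + j12.5 V.
Step 5 — Current: I = V / Z = -0.004771 + j0.003748 A = 0.006067∠141.8° A.
Step 6 — Complex power: S = V·I* = 0.08097 - j0.03279 VA.
Step 7 — Real power: P = Re(S) = 0.08097 W.
Step 8 — Reactive power: Q = Im(S) = -0.03279 VAR.
Step 9 — Apparent power: |S| = 0.08736 VA.
Step 10 — Power factor: PF = P/|S| = 0.9269 (leading).

(a) P = 0.08097 W  (b) Q = -0.03279 VAR  (c) S = 0.08736 VA  (d) PF = 0.9269 (leading)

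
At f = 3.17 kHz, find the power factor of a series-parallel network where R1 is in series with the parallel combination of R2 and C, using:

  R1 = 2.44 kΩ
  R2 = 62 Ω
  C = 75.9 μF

Step 1 — Angular frequency: ω = 2π·f = 2π·3170 = 1.992e+04 rad/s.
Step 2 — Component impedances:
  R1: Z = R = 2440 Ω
  R2: Z = R = 62 Ω
  C: Z = 1/(jωC) = -j/(ω·C) = 0 - j0.6615 Ω
Step 3 — Parallel branch: R2 || C = 1/(1/R2 + 1/C) = 0.007057 - j0.6614 Ω.
Step 4 — Series with R1: Z_total = R1 + (R2 || C) = 2440 - j0.6614 Ω = 2440∠-0.0° Ω.
Step 5 — Power factor: PF = cos(φ) = Re(Z)/|Z| = 2440/2440 = 1.
Step 6 — Type: Im(Z) = -0.6614 ⇒ leading (phase φ = -0.0°).

PF = 1 (leading, φ = -0.0°)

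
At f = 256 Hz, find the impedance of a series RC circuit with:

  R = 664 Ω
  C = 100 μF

Step 1 — Angular frequency: ω = 2π·f = 2π·256 = 1608 rad/s.
Step 2 — Component impedances:
  R: Z = R = 664 Ω
  C: Z = 1/(jωC) = -j/(ω·C) = 0 - j6.217 Ω
Step 3 — Series combination: Z_total = R + C = 664 - j6.217 Ω = 664∠-0.5° Ω.

Z = 664 - j6.217 Ω = 664∠-0.5° Ω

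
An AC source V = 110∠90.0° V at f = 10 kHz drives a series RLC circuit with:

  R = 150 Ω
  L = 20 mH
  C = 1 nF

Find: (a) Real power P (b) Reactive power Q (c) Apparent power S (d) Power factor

Step 1 — Angular frequency: ω = 2π·f = 2π·1e+04 = 6.283e+04 rad/s.
Step 2 — Component impedances:
  R: Z = R = 150 Ω
  L: Z = jωL = j·6.283e+04·0.02 = 0 + j1257 Ω
  C: Z = 1/(jωC) = -j/(ω·C) = 0 - j1.592e+04 Ω
Step 3 — Series combination: Z_total = R + L + C = 150 - j1.466e+04 Ω = 1.466e+04∠-89.4° Ω.
Step 4 — Source phasor: V = 110∠90.0° V = 0 + j110 V.
Step 5 — Current: I = V / Z = -0.007503 + j7.678e-05 A = 0.007504∠179.4° A.
Step 6 — Complex power: S = V·I* = 0.008446 - j0.8254 VA.
Step 7 — Real power: P = Re(S) = 0.008446 W.
Step 8 — Reactive power: Q = Im(S) = -0.8254 VAR.
Step 9 — Apparent power: |S| = 0.8254 VA.
Step 10 — Power factor: PF = P/|S| = 0.01023 (leading).

(a) P = 0.008446 W  (b) Q = -0.8254 VAR  (c) S = 0.8254 VA  (d) PF = 0.01023 (leading)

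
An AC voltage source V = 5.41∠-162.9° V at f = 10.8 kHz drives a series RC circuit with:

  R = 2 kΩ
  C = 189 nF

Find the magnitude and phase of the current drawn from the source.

Step 1 — Angular frequency: ω = 2π·f = 2π·1.08e+04 = 6.786e+04 rad/s.
Step 2 — Component impedances:
  R: Z = R = 2000 Ω
  C: Z = 1/(jωC) = -j/(ω·C) = 0 - j77.97 Ω
Step 3 — Series combination: Z_total = R + C = 2000 - j77.97 Ω = 2002∠-2.2° Ω.
Step 4 — Source phasor: V = 5.41∠-162.9° V = -5.171 - j1.591 V.
Step 5 — Ohm's law: I = V / Z_total = (-5.171 - j1.591) / (2000 - j77.97) = -0.002551 - j0.0008948 A.
Step 6 — Convert to polar: |I| = 0.002703 A, ∠I = -160.7°.

I = 0.002703∠-160.7° A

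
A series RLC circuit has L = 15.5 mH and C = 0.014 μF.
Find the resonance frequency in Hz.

Step 1 — Resonance condition Im(Z)=0 gives ω₀ = 1/√(LC).
Step 2 — ω₀ = 1/√(0.0155·1.4e-08) = 6.788e+04 rad/s.
Step 3 — f₀ = ω₀/(2π) = 1.08e+04 Hz.

f₀ = 1.08e+04 Hz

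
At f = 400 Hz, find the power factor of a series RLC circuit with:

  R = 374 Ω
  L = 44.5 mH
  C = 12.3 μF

Step 1 — Angular frequency: ω = 2π·f = 2π·400 = 2513 rad/s.
Step 2 — Component impedances:
  R: Z = R = 374 Ω
  L: Z = jωL = j·2513·0.0445 = 0 + j111.8 Ω
  C: Z = 1/(jωC) = -j/(ω·C) = 0 - j32.35 Ω
Step 3 — Series combination: Z_total = R + L + C = 374 + j79.49 Ω = 382.4∠12.0° Ω.
Step 4 — Power factor: PF = cos(φ) = Re(Z)/|Z| = 374/382.355 = 0.9781.
Step 5 — Type: Im(Z) = 79.49 ⇒ lagging (phase φ = 12.0°).

PF = 0.9781 (lagging, φ = 12.0°)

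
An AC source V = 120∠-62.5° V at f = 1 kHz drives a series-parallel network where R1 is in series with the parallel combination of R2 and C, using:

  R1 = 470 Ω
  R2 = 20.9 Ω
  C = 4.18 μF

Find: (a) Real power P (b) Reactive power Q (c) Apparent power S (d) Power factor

Step 1 — Angular frequency: ω = 2π·f = 2π·1000 = 6283 rad/s.
Step 2 — Component impedances:
  R1: Z = R = 470 Ω
  R2: Z = R = 20.9 Ω
  C: Z = 1/(jωC) = -j/(ω·C) = 0 - j38.08 Ω
Step 3 — Parallel branch: R2 || C = 1/(1/R2 + 1/C) = 16.06 - j8.816 Ω.
Step 4 — Series with R1: Z_total = R1 + (R2 || C) = 486.1 - j8.816 Ω = 486.1∠-1.0° Ω.
Step 5 — Source phasor: V = 120∠-62.5° V = 55.41 - j106.4 V.
Step 6 — Current: I = V / Z = 0.1179 - j0.2168 A = 0.2468∠-61.5° A.
Step 7 — Complex power: S = V·I* = 29.62 - j0.5372 VA.
Step 8 — Real power: P = Re(S) = 29.62 W.
Step 9 — Reactive power: Q = Im(S) = -0.5372 VAR.
Step 10 — Apparent power: |S| = 29.62 VA.
Step 11 — Power factor: PF = P/|S| = 0.9998 (leading).

(a) P = 29.62 W  (b) Q = -0.5372 VAR  (c) S = 29.62 VA  (d) PF = 0.9998 (leading)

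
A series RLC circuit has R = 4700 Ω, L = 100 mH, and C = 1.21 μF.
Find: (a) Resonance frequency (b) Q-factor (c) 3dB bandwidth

Step 1 — Resonance: ω₀ = 1/√(LC) = 1/√(0.1·1.21e-06) = 2875 rad/s.
Step 2 — f₀ = ω₀/(2π) = 457.5 Hz.
Step 3 — Series Q: Q = ω₀L/R = 2875·0.1/4700 = 0.06117.
Step 4 — Bandwidth: Δω = ω₀/Q = 4.7e+04 rad/s; BW = Δω/(2π) = 7480 Hz.

(a) f₀ = 457.5 Hz  (b) Q = 0.06117  (c) BW = 7480 Hz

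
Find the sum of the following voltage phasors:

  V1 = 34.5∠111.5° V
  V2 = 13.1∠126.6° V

Step 1 — Convert each phasor to rectangular form:
  V1 = 34.5·(cos(111.5°) + j·sin(111.5°)) = -12.64 + j32.1 V
  V2 = 13.1·(cos(126.6°) + j·sin(126.6°)) = -7.811 + j10.52 V
Step 2 — Sum components: V_total = -20.45 + j42.62 V.
Step 3 — Convert to polar: |V_total| = 47.27 V, ∠V_total = 115.6°.

V_total = 47.27∠115.6° V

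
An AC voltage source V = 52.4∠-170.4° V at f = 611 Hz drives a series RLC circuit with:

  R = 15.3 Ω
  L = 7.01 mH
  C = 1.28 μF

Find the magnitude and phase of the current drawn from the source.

Step 1 — Angular frequency: ω = 2π·f = 2π·611 = 3839 rad/s.
Step 2 — Component impedances:
  R: Z = R = 15.3 Ω
  L: Z = jωL = j·3839·0.00701 = 0 + j26.91 Ω
  C: Z = 1/(jωC) = -j/(ω·C) = 0 - j203.5 Ω
Step 3 — Series combination: Z_total = R + L + C = 15.3 - j176.6 Ω = 177.3∠-85.0° Ω.
Step 4 — Source phasor: V = 52.4∠-170.4° V = -51.67 - j8.739 V.
Step 5 — Ohm's law: I = V / Z_total = (-51.67 - j8.739) / (15.3 - j176.6) = 0.02396 - j0.2947 A.
Step 6 — Convert to polar: |I| = 0.2956 A, ∠I = -85.4°.

I = 0.2956∠-85.4° A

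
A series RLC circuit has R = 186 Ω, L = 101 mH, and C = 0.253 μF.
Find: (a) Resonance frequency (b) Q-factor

Step 1 — Resonance condition Im(Z)=0 gives ω₀ = 1/√(LC).
Step 2 — ω₀ = 1/√(0.101·2.53e-07) = 6256 rad/s.
Step 3 — f₀ = ω₀/(2π) = 995.6 Hz.
Step 4 — Series Q: Q = ω₀L/R = 6256·0.101/186 = 3.397.

(a) f₀ = 995.6 Hz  (b) Q = 3.397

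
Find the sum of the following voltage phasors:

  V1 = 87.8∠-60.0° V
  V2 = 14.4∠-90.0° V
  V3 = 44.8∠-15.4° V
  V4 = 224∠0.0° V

Step 1 — Convert each phasor to rectangular form:
  V1 = 87.8·(cos(-60.0°) + j·sin(-60.0°)) = 43.9 - j76.04 V
  V2 = 14.4·(cos(-90.0°) + j·sin(-90.0°)) = 0 - j14.4 V
  V3 = 44.8·(cos(-15.4°) + j·sin(-15.4°)) = 43.19 - j11.9 V
  V4 = 224·(cos(0.0°) + j·sin(0.0°)) = 224 V
Step 2 — Sum components: V_total = 311.1 - j102.3 V.
Step 3 — Convert to polar: |V_total| = 327.5 V, ∠V_total = -18.2°.

V_total = 327.5∠-18.2° V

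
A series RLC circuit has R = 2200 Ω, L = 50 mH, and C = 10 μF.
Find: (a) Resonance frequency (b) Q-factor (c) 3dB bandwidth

Step 1 — Resonance: ω₀ = 1/√(LC) = 1/√(0.05·1e-05) = 1414 rad/s.
Step 2 — f₀ = ω₀/(2π) = 225.1 Hz.
Step 3 — Series Q: Q = ω₀L/R = 1414·0.05/2200 = 0.03214.
Step 4 — Bandwidth: Δω = ω₀/Q = 4.4e+04 rad/s; BW = Δω/(2π) = 7003 Hz.

(a) f₀ = 225.1 Hz  (b) Q = 0.03214  (c) BW = 7003 Hz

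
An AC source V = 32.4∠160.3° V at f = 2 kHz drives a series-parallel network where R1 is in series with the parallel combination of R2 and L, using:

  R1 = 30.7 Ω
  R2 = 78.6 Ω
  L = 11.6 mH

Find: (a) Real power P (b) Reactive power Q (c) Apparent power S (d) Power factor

Step 1 — Angular frequency: ω = 2π·f = 2π·2000 = 1.257e+04 rad/s.
Step 2 — Component impedances:
  R1: Z = R = 30.7 Ω
  R2: Z = R = 78.6 Ω
  L: Z = jωL = j·1.257e+04·0.0116 = 0 + j145.8 Ω
Step 3 — Parallel branch: R2 || L = 1/(1/R2 + 1/L) = 60.9 + j32.84 Ω.
Step 4 — Series with R1: Z_total = R1 + (R2 || L) = 91.6 + j32.84 Ω = 97.3∠19.7° Ω.
Step 5 — Source phasor: V = 32.4∠160.3° V = -30.5 + j10.92 V.
Step 6 — Current: I = V / Z = -0.2572 + j0.2115 A = 0.333∠140.6° A.
Step 7 — Complex power: S = V·I* = 10.16 + j3.641 VA.
Step 8 — Real power: P = Re(S) = 10.16 W.
Step 9 — Reactive power: Q = Im(S) = 3.641 VAR.
Step 10 — Apparent power: |S| = 10.79 VA.
Step 11 — Power factor: PF = P/|S| = 0.9413 (lagging).

(a) P = 10.16 W  (b) Q = 3.641 VAR  (c) S = 10.79 VA  (d) PF = 0.9413 (lagging)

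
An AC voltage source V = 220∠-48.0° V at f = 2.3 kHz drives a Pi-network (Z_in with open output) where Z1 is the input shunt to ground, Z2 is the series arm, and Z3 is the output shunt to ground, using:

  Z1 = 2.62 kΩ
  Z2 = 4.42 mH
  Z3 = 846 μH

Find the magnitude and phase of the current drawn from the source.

Step 1 — Angular frequency: ω = 2π·f = 2π·2300 = 1.445e+04 rad/s.
Step 2 — Component impedances:
  Z1: Z = R = 2620 Ω
  Z2: Z = jωL = j·1.445e+04·0.00442 = 0 + j63.87 Ω
  Z3: Z = jωL = j·1.445e+04·0.000846 = 0 + j12.23 Ω
Step 3 — With open output, the series arm Z2 and the output shunt Z3 appear in series to ground: Z2 + Z3 = 0 + j76.1 Ω.
Step 4 — Parallel with input shunt Z1: Z_in = Z1 || (Z2 + Z3) = 2.209 + j76.04 Ω = 76.07∠88.3° Ω.
Step 5 — Source phasor: V = 220∠-48.0° V = 147.2 - j163.5 V.
Step 6 — Ohm's law: I = V / Z_total = (147.2 - j163.5) / (2.209 + j76.04) = -2.092 - j1.997 A.
Step 7 — Convert to polar: |I| = 2.892 A, ∠I = -136.3°.

I = 2.892∠-136.3° A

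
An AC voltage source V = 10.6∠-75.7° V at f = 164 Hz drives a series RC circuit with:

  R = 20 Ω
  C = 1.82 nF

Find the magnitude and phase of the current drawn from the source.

Step 1 — Angular frequency: ω = 2π·f = 2π·164 = 1030 rad/s.
Step 2 — Component impedances:
  R: Z = R = 20 Ω
  C: Z = 1/(jωC) = -j/(ω·C) = 0 - j5.332e+05 Ω
Step 3 — Series combination: Z_total = R + C = 20 - j5.332e+05 Ω = 5.332e+05∠-90.0° Ω.
Step 4 — Source phasor: V = 10.6∠-75.7° V = 2.618 - j10.27 V.
Step 5 — Ohm's law: I = V / Z_total = (2.618 - j10.27) / (20 - j5.332e+05) = 1.926e-05 + j4.909e-06 A.
Step 6 — Convert to polar: |I| = 1.988e-05 A, ∠I = 14.3°.

I = 1.988e-05∠14.3° A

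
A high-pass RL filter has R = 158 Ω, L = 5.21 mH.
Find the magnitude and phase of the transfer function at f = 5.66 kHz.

Step 1 — Angular frequency: ω = 2π·5660 = 3.556e+04 rad/s.
Step 2 — Transfer function: H(jω) = jωL/(R + jωL).
Step 3 — Numerator jωL = j·185.3; denominator R + jωL = 158 + j185.3.
Step 4 — H = 0.579 + j0.4937.
Step 5 — Magnitude: |H| = 0.7609 (-2.4 dB); phase: φ = 40.5°.

|H| = 0.7609 (-2.4 dB), φ = 40.5°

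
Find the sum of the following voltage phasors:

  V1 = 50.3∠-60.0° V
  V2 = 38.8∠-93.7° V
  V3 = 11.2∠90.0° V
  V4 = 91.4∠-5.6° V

Step 1 — Convert each phasor to rectangular form:
  V1 = 50.3·(cos(-60.0°) + j·sin(-60.0°)) = 25.15 - j43.56 V
  V2 = 38.8·(cos(-93.7°) + j·sin(-93.7°)) = -2.504 - j38.72 V
  V3 = 11.2·(cos(90.0°) + j·sin(90.0°)) = 0 + j11.2 V
  V4 = 91.4·(cos(-5.6°) + j·sin(-5.6°)) = 90.96 - j8.919 V
Step 2 — Sum components: V_total = 113.6 - j80 V.
Step 3 — Convert to polar: |V_total| = 138.9 V, ∠V_total = -35.2°.

V_total = 138.9∠-35.2° V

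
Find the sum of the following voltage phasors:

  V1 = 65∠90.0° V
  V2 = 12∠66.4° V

Step 1 — Convert each phasor to rectangular form:
  V1 = 65·(cos(90.0°) + j·sin(90.0°)) = 0 + j65 V
  V2 = 12·(cos(66.4°) + j·sin(66.4°)) = 4.804 + j11 V
Step 2 — Sum components: V_total = 4.804 + j76 V.
Step 3 — Convert to polar: |V_total| = 76.15 V, ∠V_total = 86.4°.

V_total = 76.15∠86.4° V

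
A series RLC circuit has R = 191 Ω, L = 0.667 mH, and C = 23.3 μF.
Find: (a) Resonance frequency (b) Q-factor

Step 1 — Resonance condition Im(Z)=0 gives ω₀ = 1/√(LC).
Step 2 — ω₀ = 1/√(0.000667·2.33e-05) = 8022 rad/s.
Step 3 — f₀ = ω₀/(2π) = 1277 Hz.
Step 4 — Series Q: Q = ω₀L/R = 8022·0.000667/191 = 0.02801.

(a) f₀ = 1277 Hz  (b) Q = 0.02801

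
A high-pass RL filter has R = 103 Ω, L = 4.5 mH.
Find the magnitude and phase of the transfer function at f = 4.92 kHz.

Step 1 — Angular frequency: ω = 2π·4920 = 3.091e+04 rad/s.
Step 2 — Transfer function: H(jω) = jωL/(R + jωL).
Step 3 — Numerator jωL = j·139.1; denominator R + jωL = 103 + j139.1.
Step 4 — H = 0.6459 + j0.4782.
Step 5 — Magnitude: |H| = 0.8037 (-1.9 dB); phase: φ = 36.5°.

|H| = 0.8037 (-1.9 dB), φ = 36.5°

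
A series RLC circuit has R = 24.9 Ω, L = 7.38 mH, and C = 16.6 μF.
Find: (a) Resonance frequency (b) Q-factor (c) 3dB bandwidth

Step 1 — Resonance: ω₀ = 1/√(LC) = 1/√(0.00738·1.66e-05) = 2857 rad/s.
Step 2 — f₀ = ω₀/(2π) = 454.7 Hz.
Step 3 — Series Q: Q = ω₀L/R = 2857·0.00738/24.9 = 0.8468.
Step 4 — Bandwidth: Δω = ω₀/Q = 3374 rad/s; BW = Δω/(2π) = 537 Hz.

(a) f₀ = 454.7 Hz  (b) Q = 0.8468  (c) BW = 537 Hz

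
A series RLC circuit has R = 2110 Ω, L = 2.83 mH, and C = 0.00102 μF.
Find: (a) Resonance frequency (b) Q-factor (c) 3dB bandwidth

Step 1 — Resonance: ω₀ = 1/√(LC) = 1/√(0.00283·1.02e-09) = 5.886e+05 rad/s.
Step 2 — f₀ = ω₀/(2π) = 9.368e+04 Hz.
Step 3 — Series Q: Q = ω₀L/R = 5.886e+05·0.00283/2110 = 0.7894.
Step 4 — Bandwidth: Δω = ω₀/Q = 7.456e+05 rad/s; BW = Δω/(2π) = 1.187e+05 Hz.

(a) f₀ = 9.368e+04 Hz  (b) Q = 0.7894  (c) BW = 1.187e+05 Hz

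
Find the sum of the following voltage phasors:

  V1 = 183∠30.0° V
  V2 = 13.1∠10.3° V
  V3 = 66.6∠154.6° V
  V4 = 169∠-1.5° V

Step 1 — Convert each phasor to rectangular form:
  V1 = 183·(cos(30.0°) + j·sin(30.0°)) = 158.5 + j91.5 V
  V2 = 13.1·(cos(10.3°) + j·sin(10.3°)) = 12.89 + j2.342 V
  V3 = 66.6·(cos(154.6°) + j·sin(154.6°)) = -60.16 + j28.57 V
  V4 = 169·(cos(-1.5°) + j·sin(-1.5°)) = 168.9 - j4.424 V
Step 2 — Sum components: V_total = 280.2 + j118 V.
Step 3 — Convert to polar: |V_total| = 304 V, ∠V_total = 22.8°.

V_total = 304∠22.8° V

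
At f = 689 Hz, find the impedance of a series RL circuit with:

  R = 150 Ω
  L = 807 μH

Step 1 — Angular frequency: ω = 2π·f = 2π·689 = 4329 rad/s.
Step 2 — Component impedances:
  R: Z = R = 150 Ω
  L: Z = jωL = j·4329·0.000807 = 0 + j3.494 Ω
Step 3 — Series combination: Z_total = R + L = 150 + j3.494 Ω = 150∠1.3° Ω.

Z = 150 + j3.494 Ω = 150∠1.3° Ω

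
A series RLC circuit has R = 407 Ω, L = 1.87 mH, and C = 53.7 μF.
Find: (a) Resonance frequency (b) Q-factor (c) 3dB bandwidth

Step 1 — Resonance: ω₀ = 1/√(LC) = 1/√(0.00187·5.37e-05) = 3156 rad/s.
Step 2 — f₀ = ω₀/(2π) = 502.2 Hz.
Step 3 — Series Q: Q = ω₀L/R = 3156·0.00187/407 = 0.0145.
Step 4 — Bandwidth: Δω = ω₀/Q = 2.176e+05 rad/s; BW = Δω/(2π) = 3.464e+04 Hz.

(a) f₀ = 502.2 Hz  (b) Q = 0.0145  (c) BW = 3.464e+04 Hz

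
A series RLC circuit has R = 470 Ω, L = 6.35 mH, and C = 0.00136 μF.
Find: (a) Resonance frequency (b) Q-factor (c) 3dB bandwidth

Step 1 — Resonance: ω₀ = 1/√(LC) = 1/√(0.00635·1.36e-09) = 3.403e+05 rad/s.
Step 2 — f₀ = ω₀/(2π) = 5.416e+04 Hz.
Step 3 — Series Q: Q = ω₀L/R = 3.403e+05·0.00635/470 = 4.597.
Step 4 — Bandwidth: Δω = ω₀/Q = 7.402e+04 rad/s; BW = Δω/(2π) = 1.178e+04 Hz.

(a) f₀ = 5.416e+04 Hz  (b) Q = 4.597  (c) BW = 1.178e+04 Hz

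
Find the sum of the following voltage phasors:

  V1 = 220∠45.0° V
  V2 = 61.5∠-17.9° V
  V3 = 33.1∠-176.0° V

Step 1 — Convert each phasor to rectangular form:
  V1 = 220·(cos(45.0°) + j·sin(45.0°)) = 155.6 + j155.6 V
  V2 = 61.5·(cos(-17.9°) + j·sin(-17.9°)) = 58.52 - j18.9 V
  V3 = 33.1·(cos(-176.0°) + j·sin(-176.0°)) = -33.02 - j2.309 V
Step 2 — Sum components: V_total = 181.1 + j134.4 V.
Step 3 — Convert to polar: |V_total| = 225.5 V, ∠V_total = 36.6°.

V_total = 225.5∠36.6° V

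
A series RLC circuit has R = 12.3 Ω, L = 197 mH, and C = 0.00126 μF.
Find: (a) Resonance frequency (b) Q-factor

Step 1 — Resonance condition Im(Z)=0 gives ω₀ = 1/√(LC).
Step 2 — ω₀ = 1/√(0.197·1.26e-09) = 6.347e+04 rad/s.
Step 3 — f₀ = ω₀/(2π) = 1.01e+04 Hz.
Step 4 — Series Q: Q = ω₀L/R = 6.347e+04·0.197/12.3 = 1017.

(a) f₀ = 1.01e+04 Hz  (b) Q = 1017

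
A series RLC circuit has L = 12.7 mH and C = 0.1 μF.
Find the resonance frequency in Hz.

Step 1 — Resonance condition Im(Z)=0 gives ω₀ = 1/√(LC).
Step 2 — ω₀ = 1/√(0.0127·1e-07) = 2.806e+04 rad/s.
Step 3 — f₀ = ω₀/(2π) = 4466 Hz.

f₀ = 4466 Hz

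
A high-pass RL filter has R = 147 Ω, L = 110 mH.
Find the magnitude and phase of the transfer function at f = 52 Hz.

Step 1 — Angular frequency: ω = 2π·52 = 326.7 rad/s.
Step 2 — Transfer function: H(jω) = jωL/(R + jωL).
Step 3 — Numerator jωL = j·35.94; denominator R + jωL = 147 + j35.94.
Step 4 — H = 0.0564 + j0.2307.
Step 5 — Magnitude: |H| = 0.2375 (-12.5 dB); phase: φ = 76.3°.

|H| = 0.2375 (-12.5 dB), φ = 76.3°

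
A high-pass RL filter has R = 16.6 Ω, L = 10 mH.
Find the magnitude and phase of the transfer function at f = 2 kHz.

Step 1 — Angular frequency: ω = 2π·2000 = 1.257e+04 rad/s.
Step 2 — Transfer function: H(jω) = jωL/(R + jωL).
Step 3 — Numerator jωL = j·125.7; denominator R + jωL = 16.6 + j125.7.
Step 4 — H = 0.9828 + j0.1298.
Step 5 — Magnitude: |H| = 0.9914 (-0.1 dB); phase: φ = 7.5°.

|H| = 0.9914 (-0.1 dB), φ = 7.5°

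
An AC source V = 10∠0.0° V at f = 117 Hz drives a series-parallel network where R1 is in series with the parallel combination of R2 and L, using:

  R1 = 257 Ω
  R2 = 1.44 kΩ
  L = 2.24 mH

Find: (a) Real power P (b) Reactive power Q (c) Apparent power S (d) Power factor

Step 1 — Angular frequency: ω = 2π·f = 2π·117 = 735.1 rad/s.
Step 2 — Component impedances:
  R1: Z = R = 257 Ω
  R2: Z = R = 1440 Ω
  L: Z = jωL = j·735.1·0.00224 = 0 + j1.647 Ω
Step 3 — Parallel branch: R2 || L = 1/(1/R2 + 1/L) = 0.001883 + j1.647 Ω.
Step 4 — Series with R1: Z_total = R1 + (R2 || L) = 257 + j1.647 Ω = 257∠0.4° Ω.
Step 5 — Source phasor: V = 10∠0.0° V = 10 V.
Step 6 — Current: I = V / Z = 0.03891 - j0.0002493 A = 0.03891∠-0.4° A.
Step 7 — Complex power: S = V·I* = 0.3891 + j0.002493 VA.
Step 8 — Real power: P = Re(S) = 0.3891 W.
Step 9 — Reactive power: Q = Im(S) = 0.002493 VAR.
Step 10 — Apparent power: |S| = 0.3891 VA.
Step 11 — Power factor: PF = P/|S| = 1 (lagging).

(a) P = 0.3891 W  (b) Q = 0.002493 VAR  (c) S = 0.3891 VA  (d) PF = 1 (lagging)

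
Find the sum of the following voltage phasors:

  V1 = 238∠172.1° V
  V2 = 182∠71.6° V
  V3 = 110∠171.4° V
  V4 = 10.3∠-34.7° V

Step 1 — Convert each phasor to rectangular form:
  V1 = 238·(cos(172.1°) + j·sin(172.1°)) = -235.7 + j32.71 V
  V2 = 182·(cos(71.6°) + j·sin(71.6°)) = 57.45 + j172.7 V
  V3 = 110·(cos(171.4°) + j·sin(171.4°)) = -108.8 + j16.45 V
  V4 = 10.3·(cos(-34.7°) + j·sin(-34.7°)) = 8.468 - j5.864 V
Step 2 — Sum components: V_total = -278.6 + j216 V.
Step 3 — Convert to polar: |V_total| = 352.5 V, ∠V_total = 142.2°.

V_total = 352.5∠142.2° V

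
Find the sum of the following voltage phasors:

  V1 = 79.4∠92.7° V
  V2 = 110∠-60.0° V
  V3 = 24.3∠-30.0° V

Step 1 — Convert each phasor to rectangular form:
  V1 = 79.4·(cos(92.7°) + j·sin(92.7°)) = -3.74 + j79.31 V
  V2 = 110·(cos(-60.0°) + j·sin(-60.0°)) = 55 - j95.26 V
  V3 = 24.3·(cos(-30.0°) + j·sin(-30.0°)) = 21.04 - j12.15 V
Step 2 — Sum components: V_total = 72.3 - j28.1 V.
Step 3 — Convert to polar: |V_total| = 77.57 V, ∠V_total = -21.2°.

V_total = 77.57∠-21.2° V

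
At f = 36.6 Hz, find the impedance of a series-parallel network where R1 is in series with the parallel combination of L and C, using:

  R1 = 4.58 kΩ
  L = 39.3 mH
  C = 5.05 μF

Step 1 — Angular frequency: ω = 2π·f = 2π·36.6 = 230 rad/s.
Step 2 — Component impedances:
  R1: Z = R = 4580 Ω
  L: Z = jωL = j·230·0.0393 = 0 + j9.038 Ω
  C: Z = 1/(jωC) = -j/(ω·C) = 0 - j861.1 Ω
Step 3 — Parallel branch: L || C = 1/(1/L + 1/C) = 0 + j9.133 Ω.
Step 4 — Series with R1: Z_total = R1 + (L || C) = 4580 + j9.133 Ω = 4580∠0.1° Ω.

Z = 4580 + j9.133 Ω = 4580∠0.1° Ω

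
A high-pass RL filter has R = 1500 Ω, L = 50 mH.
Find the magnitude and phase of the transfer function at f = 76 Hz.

Step 1 — Angular frequency: ω = 2π·76 = 477.5 rad/s.
Step 2 — Transfer function: H(jω) = jωL/(R + jωL).
Step 3 — Numerator jωL = j·23.88; denominator R + jωL = 1500 + j23.88.
Step 4 — H = 0.0002533 + j0.01591.
Step 5 — Magnitude: |H| = 0.01592 (-36.0 dB); phase: φ = 89.1°.

|H| = 0.01592 (-36.0 dB), φ = 89.1°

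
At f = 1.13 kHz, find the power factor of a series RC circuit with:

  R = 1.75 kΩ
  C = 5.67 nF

Step 1 — Angular frequency: ω = 2π·f = 2π·1130 = 7100 rad/s.
Step 2 — Component impedances:
  R: Z = R = 1750 Ω
  C: Z = 1/(jωC) = -j/(ω·C) = 0 - j2.484e+04 Ω
Step 3 — Series combination: Z_total = R + C = 1750 - j2.484e+04 Ω = 2.49e+04∠-86.0° Ω.
Step 4 — Power factor: PF = cos(φ) = Re(Z)/|Z| = 1750/2.49e+04 = 0.07028.
Step 5 — Type: Im(Z) = -2.484e+04 ⇒ leading (phase φ = -86.0°).

PF = 0.07028 (leading, φ = -86.0°)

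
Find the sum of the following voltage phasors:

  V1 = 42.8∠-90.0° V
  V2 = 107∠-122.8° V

Step 1 — Convert each phasor to rectangular form:
  V1 = 42.8·(cos(-90.0°) + j·sin(-90.0°)) = 0 - j42.8 V
  V2 = 107·(cos(-122.8°) + j·sin(-122.8°)) = -57.96 - j89.94 V
Step 2 — Sum components: V_total = -57.96 - j132.7 V.
Step 3 — Convert to polar: |V_total| = 144.8 V, ∠V_total = -113.6°.

V_total = 144.8∠-113.6° V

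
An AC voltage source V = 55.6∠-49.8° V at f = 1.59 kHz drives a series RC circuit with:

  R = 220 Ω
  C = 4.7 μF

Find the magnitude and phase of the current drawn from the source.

Step 1 — Angular frequency: ω = 2π·f = 2π·1590 = 9990 rad/s.
Step 2 — Component impedances:
  R: Z = R = 220 Ω
  C: Z = 1/(jωC) = -j/(ω·C) = 0 - j21.3 Ω
Step 3 — Series combination: Z_total = R + C = 220 - j21.3 Ω = 221∠-5.5° Ω.
Step 4 — Source phasor: V = 55.6∠-49.8° V = 35.89 - j42.47 V.
Step 5 — Ohm's law: I = V / Z_total = (35.89 - j42.47) / (220 - j21.3) = 0.1801 - j0.1756 A.
Step 6 — Convert to polar: |I| = 0.2516 A, ∠I = -44.3°.

I = 0.2516∠-44.3° A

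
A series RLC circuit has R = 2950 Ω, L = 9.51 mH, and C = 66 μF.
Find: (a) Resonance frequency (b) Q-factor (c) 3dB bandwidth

Step 1 — Resonance: ω₀ = 1/√(LC) = 1/√(0.00951·6.6e-05) = 1262 rad/s.
Step 2 — f₀ = ω₀/(2π) = 200.9 Hz.
Step 3 — Series Q: Q = ω₀L/R = 1262·0.00951/2950 = 0.004069.
Step 4 — Bandwidth: Δω = ω₀/Q = 3.102e+05 rad/s; BW = Δω/(2π) = 4.937e+04 Hz.

(a) f₀ = 200.9 Hz  (b) Q = 0.004069  (c) BW = 4.937e+04 Hz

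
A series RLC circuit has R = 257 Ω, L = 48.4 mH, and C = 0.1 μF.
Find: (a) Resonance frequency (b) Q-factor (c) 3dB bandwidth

Step 1 — Resonance: ω₀ = 1/√(LC) = 1/√(0.0484·1e-07) = 1.437e+04 rad/s.
Step 2 — f₀ = ω₀/(2π) = 2288 Hz.
Step 3 — Series Q: Q = ω₀L/R = 1.437e+04·0.0484/257 = 2.707.
Step 4 — Bandwidth: Δω = ω₀/Q = 5310 rad/s; BW = Δω/(2π) = 845.1 Hz.

(a) f₀ = 2288 Hz  (b) Q = 2.707  (c) BW = 845.1 Hz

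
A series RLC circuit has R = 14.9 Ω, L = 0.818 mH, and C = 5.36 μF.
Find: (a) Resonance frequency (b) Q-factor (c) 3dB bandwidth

Step 1 — Resonance condition Im(Z)=0 gives ω₀ = 1/√(LC).
Step 2 — ω₀ = 1/√(0.000818·5.36e-06) = 1.51e+04 rad/s.
Step 3 — f₀ = ω₀/(2π) = 2404 Hz.
Step 4 — Series Q: Q = ω₀L/R = 1.51e+04·0.000818/14.9 = 0.8291.
Step 5 — 3dB bandwidth: Δω = ω₀/Q = 1.822e+04 rad/s; BW = Δω/(2π) = 2899 Hz.

(a) f₀ = 2404 Hz  (b) Q = 0.8291  (c) BW = 2899 Hz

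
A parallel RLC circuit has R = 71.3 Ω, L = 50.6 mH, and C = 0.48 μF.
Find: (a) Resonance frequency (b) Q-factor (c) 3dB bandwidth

Step 1 — Resonance: ω₀ = 1/√(LC) = 1/√(0.0506·4.8e-07) = 6417 rad/s.
Step 2 — f₀ = ω₀/(2π) = 1021 Hz.
Step 3 — Parallel Q: Q = R/(ω₀L) = 71.3/(6417·0.0506) = 0.2196.
Step 4 — Bandwidth: Δω = ω₀/Q = 2.922e+04 rad/s; BW = Δω/(2π) = 4650 Hz.

(a) f₀ = 1021 Hz  (b) Q = 0.2196  (c) BW = 4650 Hz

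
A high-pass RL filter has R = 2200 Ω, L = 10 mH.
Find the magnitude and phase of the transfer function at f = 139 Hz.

Step 1 — Angular frequency: ω = 2π·139 = 873.4 rad/s.
Step 2 — Transfer function: H(jω) = jωL/(R + jωL).
Step 3 — Numerator jωL = j·8.734; denominator R + jωL = 2200 + j8.734.
Step 4 — H = 1.576e-05 + j0.00397.
Step 5 — Magnitude: |H| = 0.00397 (-48.0 dB); phase: φ = 89.8°.

|H| = 0.00397 (-48.0 dB), φ = 89.8°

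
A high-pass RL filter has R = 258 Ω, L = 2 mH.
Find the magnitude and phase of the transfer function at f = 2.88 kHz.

Step 1 — Angular frequency: ω = 2π·2880 = 1.81e+04 rad/s.
Step 2 — Transfer function: H(jω) = jωL/(R + jωL).
Step 3 — Numerator jωL = j·36.19; denominator R + jωL = 258 + j36.19.
Step 4 — H = 0.0193 + j0.1376.
Step 5 — Magnitude: |H| = 0.1389 (-17.1 dB); phase: φ = 82.0°.

|H| = 0.1389 (-17.1 dB), φ = 82.0°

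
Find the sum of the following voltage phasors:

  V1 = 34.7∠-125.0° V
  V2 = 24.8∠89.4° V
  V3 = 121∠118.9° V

Step 1 — Convert each phasor to rectangular form:
  V1 = 34.7·(cos(-125.0°) + j·sin(-125.0°)) = -19.9 - j28.42 V
  V2 = 24.8·(cos(89.4°) + j·sin(89.4°)) = 0.2597 + j24.8 V
  V3 = 121·(cos(118.9°) + j·sin(118.9°)) = -58.48 + j105.9 V
Step 2 — Sum components: V_total = -78.12 + j102.3 V.
Step 3 — Convert to polar: |V_total| = 128.7 V, ∠V_total = 127.4°.

V_total = 128.7∠127.4° V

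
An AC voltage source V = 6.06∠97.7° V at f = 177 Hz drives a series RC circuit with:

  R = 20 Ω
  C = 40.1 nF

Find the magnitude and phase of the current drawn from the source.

Step 1 — Angular frequency: ω = 2π·f = 2π·177 = 1112 rad/s.
Step 2 — Component impedances:
  R: Z = R = 20 Ω
  C: Z = 1/(jωC) = -j/(ω·C) = 0 - j2.242e+04 Ω
Step 3 — Series combination: Z_total = R + C = 20 - j2.242e+04 Ω = 2.242e+04∠-89.9° Ω.
Step 4 — Source phasor: V = 6.06∠97.7° V = -0.812 + j6.005 V.
Step 5 — Ohm's law: I = V / Z_total = (-0.812 + j6.005) / (20 - j2.242e+04) = -0.0002678 - j3.597e-05 A.
Step 6 — Convert to polar: |I| = 0.0002703 A, ∠I = -172.4°.

I = 0.0002703∠-172.4° A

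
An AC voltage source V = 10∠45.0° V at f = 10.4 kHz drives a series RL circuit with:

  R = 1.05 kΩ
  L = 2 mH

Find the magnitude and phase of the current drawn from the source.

Step 1 — Angular frequency: ω = 2π·f = 2π·1.04e+04 = 6.535e+04 rad/s.
Step 2 — Component impedances:
  R: Z = R = 1050 Ω
  L: Z = jωL = j·6.535e+04·0.002 = 0 + j130.7 Ω
Step 3 — Series combination: Z_total = R + L = 1050 + j130.7 Ω = 1058∠7.1° Ω.
Step 4 — Source phasor: V = 10∠45.0° V = 7.071 + j7.071 V.
Step 5 — Ohm's law: I = V / Z_total = (7.071 + j7.071) / (1050 + j130.7) = 0.007457 + j0.005806 A.
Step 6 — Convert to polar: |I| = 0.009451 A, ∠I = 37.9°.

I = 0.009451∠37.9° A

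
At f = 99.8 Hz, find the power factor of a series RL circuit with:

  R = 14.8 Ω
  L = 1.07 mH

Step 1 — Angular frequency: ω = 2π·f = 2π·99.8 = 627.1 rad/s.
Step 2 — Component impedances:
  R: Z = R = 14.8 Ω
  L: Z = jωL = j·627.1·0.00107 = 0 + j0.671 Ω
Step 3 — Series combination: Z_total = R + L = 14.8 + j0.671 Ω = 14.82∠2.6° Ω.
Step 4 — Power factor: PF = cos(φ) = Re(Z)/|Z| = 14.8/14.815 = 0.999.
Step 5 — Type: Im(Z) = 0.671 ⇒ lagging (phase φ = 2.6°).

PF = 0.999 (lagging, φ = 2.6°)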